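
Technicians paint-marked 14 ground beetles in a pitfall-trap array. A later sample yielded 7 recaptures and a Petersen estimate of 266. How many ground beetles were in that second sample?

C = 133

From N = M·C/R: C = N·R / M = 266·7 / 14 = 1862 / 14 = 133.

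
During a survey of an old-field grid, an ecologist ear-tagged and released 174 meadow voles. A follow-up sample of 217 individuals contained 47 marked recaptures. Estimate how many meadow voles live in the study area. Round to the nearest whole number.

N ≈ 803

The marked fraction in the recapture sample should equal the marked fraction in the population: 47/217 = 174/N.
N = (174 × 217) / 47 = 37758 / 47 ≈ 803.4 → 803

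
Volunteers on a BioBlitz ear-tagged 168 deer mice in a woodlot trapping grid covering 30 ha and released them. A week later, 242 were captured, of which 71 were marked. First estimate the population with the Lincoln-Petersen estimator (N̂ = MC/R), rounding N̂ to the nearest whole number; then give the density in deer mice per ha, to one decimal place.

density ≈ 19.1 deer mice per ha

N̂ = 168·242/71 = 40656/71 ≈ 572.6 → 573
Density = N̂ / area = 573 / 30 ≈ 19.10 → 19.1 per ha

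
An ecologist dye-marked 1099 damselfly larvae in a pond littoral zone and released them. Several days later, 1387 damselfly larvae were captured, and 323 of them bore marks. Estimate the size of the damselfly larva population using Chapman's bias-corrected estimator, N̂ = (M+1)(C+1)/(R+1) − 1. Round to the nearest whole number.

N ≈ 4711

N̂ = (1099+1)(1387+1)/(323+1) − 1 = 1100·1388/324 − 1
= 1526800/324 − 1 ≈ 4712.3 − 1 ≈ 4711.3 → 4711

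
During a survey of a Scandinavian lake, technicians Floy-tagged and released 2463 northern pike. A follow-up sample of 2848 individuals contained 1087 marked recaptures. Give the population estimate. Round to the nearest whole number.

N = (2463 × 2848) / 1087 = 7014624 / 1087 ≈ 6453.2 → 6453

N ≈ 6453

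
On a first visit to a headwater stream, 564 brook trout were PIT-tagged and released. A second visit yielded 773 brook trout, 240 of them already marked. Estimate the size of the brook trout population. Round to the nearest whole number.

N ≈ 1817

If marked individuals mix randomly, R/C ≈ M/N, giving N ≈ M·C/R.
N = (564 × 773) / 240 = 435972 / 240 ≈ 1816.5 → 1817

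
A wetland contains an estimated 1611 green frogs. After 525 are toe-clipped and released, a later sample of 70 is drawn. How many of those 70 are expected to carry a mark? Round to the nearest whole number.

Expected recaptures E[R] = M·C / N.
E[R] = 525 × 70 / 1611 = 36750 / 1611 ≈ 22.8 → 23

expected recaptures ≈ 23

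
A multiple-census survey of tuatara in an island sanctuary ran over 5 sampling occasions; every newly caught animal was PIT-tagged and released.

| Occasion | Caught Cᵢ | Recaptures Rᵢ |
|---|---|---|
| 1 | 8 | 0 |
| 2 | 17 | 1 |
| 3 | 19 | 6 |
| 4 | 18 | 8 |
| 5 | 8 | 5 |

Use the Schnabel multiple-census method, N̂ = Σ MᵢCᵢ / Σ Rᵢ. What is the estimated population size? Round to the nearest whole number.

N ≈ 82

Marked at large before each occasion: Mᵢ = Σⱼ<ᵢ (Cⱼ − Rⱼ) → M1=0, M2=8, M3=24, M4=37, M5=47
Σ MᵢCᵢ = 0·8 + 8·17 + 24·19 + 37·18 + 47·8 = 0 + 136 + 456 + 666 + 376 = 1634
Σ Rᵢ = 0 + 1 + 6 + 8 + 5 = 20
N̂ = 1634 / 20 ≈ 81.7 → 82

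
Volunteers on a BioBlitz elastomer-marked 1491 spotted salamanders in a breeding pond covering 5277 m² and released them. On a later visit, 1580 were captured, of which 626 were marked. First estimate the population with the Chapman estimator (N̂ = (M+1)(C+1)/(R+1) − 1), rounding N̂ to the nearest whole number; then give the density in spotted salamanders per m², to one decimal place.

N̂ = 1492·1581/627 − 1 = 2358852/627 − 1 ≈ 3761.1 → 3761
Density = N̂ / area = 3761 / 5277 ≈ 0.71 → 0.7 per m²

density ≈ 0.7 spotted salamanders per m²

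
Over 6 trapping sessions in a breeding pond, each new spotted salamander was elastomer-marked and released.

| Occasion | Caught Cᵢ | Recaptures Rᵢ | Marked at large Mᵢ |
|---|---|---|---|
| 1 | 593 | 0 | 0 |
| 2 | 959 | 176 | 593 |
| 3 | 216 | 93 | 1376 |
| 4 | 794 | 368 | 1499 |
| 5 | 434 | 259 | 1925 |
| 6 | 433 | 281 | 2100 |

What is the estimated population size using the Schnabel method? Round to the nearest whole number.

Σ MᵢCᵢ = 0·593 + 593·959 + 1376·216 + 1499·794 + 1925·434 + 2100·433 = 0 + 568687 + 297216 + 1190206 + 835450 + 909300 = 3800859
Σ Rᵢ = 0 + 176 + 93 + 368 + 259 + 281 = 1177
N̂ = 3800859 / 1177 ≈ 3229.3 → 3229

N ≈ 3229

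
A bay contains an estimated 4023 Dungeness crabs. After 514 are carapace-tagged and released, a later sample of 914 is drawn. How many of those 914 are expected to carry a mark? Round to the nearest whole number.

expected recaptures ≈ 117

Expected recaptures E[R] = M·C / N.
E[R] = 514 × 914 / 4023 = 469796 / 4023 ≈ 116.8 → 117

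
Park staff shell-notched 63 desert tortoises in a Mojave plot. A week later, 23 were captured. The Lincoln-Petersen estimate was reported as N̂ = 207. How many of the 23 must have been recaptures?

R = 7

From N = M·C/R: R = M·C / N = 63·23 / 207 = 1449 / 207 = 7.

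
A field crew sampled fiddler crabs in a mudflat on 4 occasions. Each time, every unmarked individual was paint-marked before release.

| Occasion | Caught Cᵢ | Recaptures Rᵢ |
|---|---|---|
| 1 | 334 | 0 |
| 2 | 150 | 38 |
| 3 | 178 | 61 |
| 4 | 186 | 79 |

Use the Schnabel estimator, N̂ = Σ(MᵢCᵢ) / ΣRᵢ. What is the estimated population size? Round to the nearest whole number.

N ≈ 1316

Marked at large before each occasion: Mᵢ = Σⱼ<ᵢ (Cⱼ − Rⱼ) → M1=0, M2=334, M3=446, M4=563
Σ MᵢCᵢ = 0·334 + 334·150 + 446·178 + 563·186 = 0 + 50100 + 79388 + 104718 = 234206
Σ Rᵢ = 0 + 38 + 61 + 79 = 178
N̂ = 234206 / 178 ≈ 1315.8 → 1316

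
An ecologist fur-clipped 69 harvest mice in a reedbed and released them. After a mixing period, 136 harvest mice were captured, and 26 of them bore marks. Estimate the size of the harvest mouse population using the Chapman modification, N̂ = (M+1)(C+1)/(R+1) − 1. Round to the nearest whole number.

N ≈ 354

N̂ = (69+1)(136+1)/(26+1) − 1 = 70·137/27 − 1
= 9590/27 − 1 ≈ 355.2 − 1 ≈ 354.2 → 354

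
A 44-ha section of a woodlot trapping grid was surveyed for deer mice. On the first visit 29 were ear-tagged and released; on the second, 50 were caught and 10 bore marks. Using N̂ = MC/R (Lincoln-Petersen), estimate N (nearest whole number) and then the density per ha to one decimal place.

density ≈ 3.3 deer mice per ha

N̂ = 29·50/10 = 1450/10 = 145
Density = N̂ / area = 145 / 44 ≈ 3.30 → 3.3 per ha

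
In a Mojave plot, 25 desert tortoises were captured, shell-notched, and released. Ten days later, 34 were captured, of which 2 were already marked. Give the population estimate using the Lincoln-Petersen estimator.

N = 425

If marked individuals mix randomly, R/C ≈ M/N, giving N ≈ M·C/R.
N = (25 × 34) / 2 = 850 / 2 = 425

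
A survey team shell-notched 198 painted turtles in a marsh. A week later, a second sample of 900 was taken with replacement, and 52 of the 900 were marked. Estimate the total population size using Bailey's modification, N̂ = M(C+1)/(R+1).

N = 3366

N̂ = 198·(900+1)/(52+1) = 198·901/53 = 178398/53 = 3366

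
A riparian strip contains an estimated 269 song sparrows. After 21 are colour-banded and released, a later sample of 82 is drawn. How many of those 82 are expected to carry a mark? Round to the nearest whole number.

expected recaptures ≈ 6

The marked fraction of the population is 21/269, so in a sample of 82 expect C·(M/N) marked.
E[R] = 21 × 82 / 269 = 1722 / 269 ≈ 6.4 → 6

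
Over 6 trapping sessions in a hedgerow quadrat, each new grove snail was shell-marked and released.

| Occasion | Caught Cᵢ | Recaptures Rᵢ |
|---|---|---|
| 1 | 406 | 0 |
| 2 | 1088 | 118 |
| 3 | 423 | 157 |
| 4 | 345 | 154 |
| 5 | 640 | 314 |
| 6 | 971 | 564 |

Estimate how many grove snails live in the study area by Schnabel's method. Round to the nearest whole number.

Marked at large before each occasion: Mᵢ = Σⱼ<ᵢ (Cⱼ − Rⱼ) → M1=0, M2=406, M3=1376, M4=1642, M5=1833, M6=2159
Σ MᵢCᵢ = 0·406 + 406·1088 + 1376·423 + 1642·345 + 1833·640 + 2159·971 = 0 + 441728 + 582048 + 566490 + 1173120 + 2096389 = 4859775
Σ Rᵢ = 0 + 118 + 157 + 154 + 314 + 564 = 1307
N̂ = 4859775 / 1307 ≈ 3718.3 → 3718

N ≈ 3718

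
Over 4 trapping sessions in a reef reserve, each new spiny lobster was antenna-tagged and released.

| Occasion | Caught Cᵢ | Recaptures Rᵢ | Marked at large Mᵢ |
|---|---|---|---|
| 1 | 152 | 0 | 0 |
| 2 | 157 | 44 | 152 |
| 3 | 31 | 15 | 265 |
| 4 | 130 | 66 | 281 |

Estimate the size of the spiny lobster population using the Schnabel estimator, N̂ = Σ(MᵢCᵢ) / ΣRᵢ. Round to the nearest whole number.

Σ MᵢCᵢ = 0·152 + 152·157 + 265·31 + 281·130 = 0 + 23864 + 8215 + 36530 = 68609
Σ Rᵢ = 0 + 44 + 15 + 66 = 125
N̂ = 68609 / 125 ≈ 548.9 → 549

N ≈ 549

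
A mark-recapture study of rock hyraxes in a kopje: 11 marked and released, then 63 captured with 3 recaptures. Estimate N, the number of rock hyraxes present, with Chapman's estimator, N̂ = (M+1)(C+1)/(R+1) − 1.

N̂ = (11+1)(63+1)/(3+1) − 1 = 12·64/4 − 1
= 768/4 − 1 = 192 − 1 = 191

N = 191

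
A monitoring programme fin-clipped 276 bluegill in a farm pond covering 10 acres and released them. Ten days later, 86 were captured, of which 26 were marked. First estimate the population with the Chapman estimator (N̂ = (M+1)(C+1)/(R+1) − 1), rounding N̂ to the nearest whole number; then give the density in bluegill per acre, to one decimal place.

N̂ = 277·87/27 − 1 = 24099/27 − 1 ≈ 891.6 → 892
Density = N̂ / area = 892 / 10 ≈ 89.20 → 89.2 per acre

density ≈ 89.2 bluegill per acre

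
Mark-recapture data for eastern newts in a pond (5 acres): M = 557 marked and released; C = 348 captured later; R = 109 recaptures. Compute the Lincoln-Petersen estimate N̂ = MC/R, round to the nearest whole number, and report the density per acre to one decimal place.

density ≈ 355.6 eastern newts per acre

N̂ = 557·348/109 = 193836/109 ≈ 1778.3 → 1778
Density = N̂ / area = 1778 / 5 ≈ 355.60 → 355.6 per acre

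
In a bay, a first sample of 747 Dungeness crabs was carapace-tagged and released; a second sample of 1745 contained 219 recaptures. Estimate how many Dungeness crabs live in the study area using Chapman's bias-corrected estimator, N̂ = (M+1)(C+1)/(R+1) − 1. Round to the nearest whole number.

N̂ = (747+1)(1745+1)/(219+1) − 1 = 748·1746/220 − 1
= 1306008/220 − 1 ≈ 5936.4 − 1 ≈ 5935.4 → 5935

N ≈ 5935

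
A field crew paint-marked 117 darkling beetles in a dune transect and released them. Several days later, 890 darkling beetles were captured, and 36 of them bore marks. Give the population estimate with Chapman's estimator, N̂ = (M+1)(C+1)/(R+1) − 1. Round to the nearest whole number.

N ≈ 2841

N̂ = (117+1)(890+1)/(36+1) − 1 = 118·891/37 − 1
= 105138/37 − 1 ≈ 2841.6 − 1 ≈ 2840.6 → 2841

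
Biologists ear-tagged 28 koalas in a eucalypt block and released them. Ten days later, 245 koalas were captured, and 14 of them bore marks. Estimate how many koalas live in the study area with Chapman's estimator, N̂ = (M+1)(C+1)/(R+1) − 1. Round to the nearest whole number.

N̂ = (28+1)(245+1)/(14+1) − 1 = 29·246/15 − 1
= 7134/15 − 1 ≈ 475.6 − 1 ≈ 474.6 → 475

N ≈ 475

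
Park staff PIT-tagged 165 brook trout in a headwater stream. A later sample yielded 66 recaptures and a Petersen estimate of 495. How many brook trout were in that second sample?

C = 198

From N = M·C/R: C = N·R / M = 495·66 / 165 = 32670 / 165 = 198.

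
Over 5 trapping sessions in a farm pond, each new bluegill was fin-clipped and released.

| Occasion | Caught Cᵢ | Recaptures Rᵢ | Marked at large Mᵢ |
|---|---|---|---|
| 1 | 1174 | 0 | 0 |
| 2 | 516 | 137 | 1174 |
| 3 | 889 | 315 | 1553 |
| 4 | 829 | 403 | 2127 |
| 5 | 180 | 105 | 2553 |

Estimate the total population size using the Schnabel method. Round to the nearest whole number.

N ≈ 4385

Σ MᵢCᵢ = 0·1174 + 1174·516 + 1553·889 + 2127·829 + 2553·180 = 0 + 605784 + 1380617 + 1763283 + 459540 = 4209224
Σ Rᵢ = 0 + 137 + 315 + 403 + 105 = 960
N̂ = 4209224 / 960 ≈ 4384.6 → 4385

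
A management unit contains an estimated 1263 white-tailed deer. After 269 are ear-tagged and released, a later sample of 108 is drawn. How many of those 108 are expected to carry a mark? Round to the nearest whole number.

expected recaptures ≈ 23

The marked fraction of the population is 269/1263, so in a sample of 108 expect C·(M/N) marked.
E[R] = 269 × 108 / 1263 = 29052 / 1263 ≈ 23.0 → 23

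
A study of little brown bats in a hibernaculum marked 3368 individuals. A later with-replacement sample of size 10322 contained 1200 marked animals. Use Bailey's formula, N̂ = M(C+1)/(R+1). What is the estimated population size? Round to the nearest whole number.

N ≈ 28,949

N̂ = 3368·(10322+1)/(1200+1) = 3368·10323/1201 = 34767864/1201 ≈ 28949.1 → 28949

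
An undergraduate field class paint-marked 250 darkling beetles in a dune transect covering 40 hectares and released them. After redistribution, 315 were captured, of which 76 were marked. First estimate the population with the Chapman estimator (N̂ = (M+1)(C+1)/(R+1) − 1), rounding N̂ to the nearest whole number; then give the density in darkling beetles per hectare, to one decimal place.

N̂ = 251·316/77 − 1 = 79316/77 − 1 ≈ 1029.1 → 1029
Density = N̂ / area = 1029 / 40 ≈ 25.73 → 25.7 per hectare

density ≈ 25.7 darkling beetles per hectare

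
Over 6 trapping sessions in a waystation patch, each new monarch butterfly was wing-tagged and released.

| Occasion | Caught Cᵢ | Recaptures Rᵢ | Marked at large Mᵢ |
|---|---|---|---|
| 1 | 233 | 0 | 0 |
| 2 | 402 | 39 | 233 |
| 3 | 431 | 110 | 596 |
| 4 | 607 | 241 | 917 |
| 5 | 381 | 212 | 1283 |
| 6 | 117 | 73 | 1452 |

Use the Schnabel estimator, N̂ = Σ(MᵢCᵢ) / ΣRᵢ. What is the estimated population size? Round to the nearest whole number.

Σ MᵢCᵢ = 0·233 + 233·402 + 596·431 + 917·607 + 1283·381 + 1452·117 = 0 + 93666 + 256876 + 556619 + 488823 + 169884 = 1565868
Σ Rᵢ = 0 + 39 + 110 + 241 + 212 + 73 = 675
N̂ = 1565868 / 675 ≈ 2319.8 → 2320

N ≈ 2320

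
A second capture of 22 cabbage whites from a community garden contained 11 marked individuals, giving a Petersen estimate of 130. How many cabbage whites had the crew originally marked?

From N = M·C/R: M = N·R / C = 130·11 / 22 = 1430 / 22 = 65.

M = 65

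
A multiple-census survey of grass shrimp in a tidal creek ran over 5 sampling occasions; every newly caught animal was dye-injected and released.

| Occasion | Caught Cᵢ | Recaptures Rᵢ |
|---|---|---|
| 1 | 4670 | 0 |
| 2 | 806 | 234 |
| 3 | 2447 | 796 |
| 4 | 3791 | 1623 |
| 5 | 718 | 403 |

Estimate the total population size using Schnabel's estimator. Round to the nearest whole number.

N ≈ 16,109

Marked at large before each occasion: Mᵢ = Σⱼ<ᵢ (Cⱼ − Rⱼ) → M1=0, M2=4670, M3=5242, M4=6893, M5=9061
Σ MᵢCᵢ = 0·4670 + 4670·806 + 5242·2447 + 6893·3791 + 9061·718 = 0 + 3764020 + 12827174 + 26131363 + 6505798 = 49228355
Σ Rᵢ = 0 + 234 + 796 + 1623 + 403 = 3056
N̂ = 49228355 / 3056 ≈ 16108.8 → 16109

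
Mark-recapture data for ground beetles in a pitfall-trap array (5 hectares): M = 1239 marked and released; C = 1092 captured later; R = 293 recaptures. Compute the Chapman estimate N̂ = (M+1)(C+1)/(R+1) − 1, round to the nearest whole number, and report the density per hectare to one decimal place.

N̂ = 1240·1093/294 − 1 = 1355320/294 − 1 ≈ 4608.9 → 4609
Density = N̂ / area = 4609 / 5 ≈ 921.80 → 921.8 per hectare

density ≈ 921.8 ground beetles per hectare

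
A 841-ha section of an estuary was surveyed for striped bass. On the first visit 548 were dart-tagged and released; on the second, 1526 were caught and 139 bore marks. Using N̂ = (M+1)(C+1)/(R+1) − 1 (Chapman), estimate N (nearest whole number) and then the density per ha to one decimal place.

N̂ = 549·1527/140 − 1 = 838323/140 − 1 ≈ 5987.0 → 5987
Density = N̂ / area = 5987 / 841 ≈ 7.12 → 7.1 per ha

density ≈ 7.1 striped bass per ha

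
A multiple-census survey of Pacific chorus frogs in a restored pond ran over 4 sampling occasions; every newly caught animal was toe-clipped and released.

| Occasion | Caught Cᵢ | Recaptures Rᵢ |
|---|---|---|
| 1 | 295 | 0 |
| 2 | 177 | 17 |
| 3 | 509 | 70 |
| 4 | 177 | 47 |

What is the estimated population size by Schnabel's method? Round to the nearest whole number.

Marked at large before each occasion: Mᵢ = Σⱼ<ᵢ (Cⱼ − Rⱼ) → M1=0, M2=295, M3=455, M4=894
Σ MᵢCᵢ = 0·295 + 295·177 + 455·509 + 894·177 = 0 + 52215 + 231595 + 158238 = 442048
Σ Rᵢ = 0 + 17 + 70 + 47 = 134
N̂ = 442048 / 134 ≈ 3298.9 → 3299

N ≈ 3299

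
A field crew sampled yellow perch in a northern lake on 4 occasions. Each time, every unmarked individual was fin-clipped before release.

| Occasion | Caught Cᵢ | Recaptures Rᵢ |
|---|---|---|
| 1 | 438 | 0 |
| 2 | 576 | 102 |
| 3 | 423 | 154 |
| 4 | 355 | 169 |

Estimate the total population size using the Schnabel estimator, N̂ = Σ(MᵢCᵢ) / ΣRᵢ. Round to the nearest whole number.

N ≈ 2488

Marked at large before each occasion: Mᵢ = Σⱼ<ᵢ (Cⱼ − Rⱼ) → M1=0, M2=438, M3=912, M4=1181
Σ MᵢCᵢ = 0·438 + 438·576 + 912·423 + 1181·355 = 0 + 252288 + 385776 + 419255 = 1057319
Σ Rᵢ = 0 + 102 + 154 + 169 = 425
N̂ = 1057319 / 425 ≈ 2487.8 → 2488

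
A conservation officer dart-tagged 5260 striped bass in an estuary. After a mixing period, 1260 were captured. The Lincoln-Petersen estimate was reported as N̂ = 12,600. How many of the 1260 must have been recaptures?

From N = M·C/R: R = M·C / N = 5260·1260 / 12600 = 6627600 / 12600 = 526.

R = 526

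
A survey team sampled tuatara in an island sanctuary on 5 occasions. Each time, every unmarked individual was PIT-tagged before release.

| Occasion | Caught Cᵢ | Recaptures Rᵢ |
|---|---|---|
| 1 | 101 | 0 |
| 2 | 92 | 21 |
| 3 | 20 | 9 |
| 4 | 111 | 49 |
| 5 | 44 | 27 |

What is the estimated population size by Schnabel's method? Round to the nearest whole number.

Marked at large before each occasion: Mᵢ = Σⱼ<ᵢ (Cⱼ − Rⱼ) → M1=0, M2=101, M3=172, M4=183, M5=245
Σ MᵢCᵢ = 0·101 + 101·92 + 172·20 + 183·111 + 245·44 = 0 + 9292 + 3440 + 20313 + 10780 = 43825
Σ Rᵢ = 0 + 21 + 9 + 49 + 27 = 106
N̂ = 43825 / 106 ≈ 413.4 → 413

N ≈ 413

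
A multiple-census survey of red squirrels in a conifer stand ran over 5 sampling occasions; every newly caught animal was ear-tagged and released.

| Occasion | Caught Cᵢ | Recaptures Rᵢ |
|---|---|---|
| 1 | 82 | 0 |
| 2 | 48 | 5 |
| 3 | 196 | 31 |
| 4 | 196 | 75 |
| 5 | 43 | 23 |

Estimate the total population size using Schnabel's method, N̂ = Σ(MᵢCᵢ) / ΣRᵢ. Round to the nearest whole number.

N ≈ 768

Marked at large before each occasion: Mᵢ = Σⱼ<ᵢ (Cⱼ − Rⱼ) → M1=0, M2=82, M3=125, M4=290, M5=411
Σ MᵢCᵢ = 0·82 + 82·48 + 125·196 + 290·196 + 411·43 = 0 + 3936 + 24500 + 56840 + 17673 = 102949
Σ Rᵢ = 0 + 5 + 31 + 75 + 23 = 134
N̂ = 102949 / 134 ≈ 768.3 → 768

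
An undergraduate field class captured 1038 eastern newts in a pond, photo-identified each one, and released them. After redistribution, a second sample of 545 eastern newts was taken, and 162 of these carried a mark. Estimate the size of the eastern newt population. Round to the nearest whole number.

N ≈ 3492

Lincoln-Petersen assumes M/N = R/C, so N = M·C / R.
N = (1038 × 545) / 162 = 565710 / 162 ≈ 3492.0 → 3492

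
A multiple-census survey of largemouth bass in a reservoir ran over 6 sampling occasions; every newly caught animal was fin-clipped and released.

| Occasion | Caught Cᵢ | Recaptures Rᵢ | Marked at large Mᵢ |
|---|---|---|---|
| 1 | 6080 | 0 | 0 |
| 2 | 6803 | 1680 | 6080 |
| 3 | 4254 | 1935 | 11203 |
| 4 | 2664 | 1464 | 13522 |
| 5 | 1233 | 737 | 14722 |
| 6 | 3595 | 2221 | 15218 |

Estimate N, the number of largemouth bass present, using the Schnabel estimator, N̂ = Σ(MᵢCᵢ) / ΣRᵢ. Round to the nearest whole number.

Σ MᵢCᵢ = 0·6080 + 6080·6803 + 11203·4254 + 13522·2664 + 14722·1233 + 15218·3595 = 0 + 41362240 + 47657562 + 36022608 + 18152226 + 54708710 = 197903346
Σ Rᵢ = 0 + 1680 + 1935 + 1464 + 737 + 2221 = 8037
N̂ = 197903346 / 8037 ≈ 24624.0 → 24624

N ≈ 24,624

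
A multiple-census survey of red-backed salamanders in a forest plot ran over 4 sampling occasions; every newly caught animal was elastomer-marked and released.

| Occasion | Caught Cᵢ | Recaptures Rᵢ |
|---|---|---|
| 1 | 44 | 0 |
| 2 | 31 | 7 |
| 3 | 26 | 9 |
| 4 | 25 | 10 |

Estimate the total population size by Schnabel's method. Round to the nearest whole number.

N ≈ 202

Marked at large before each occasion: Mᵢ = Σⱼ<ᵢ (Cⱼ − Rⱼ) → M1=0, M2=44, M3=68, M4=85
Σ MᵢCᵢ = 0·44 + 44·31 + 68·26 + 85·25 = 0 + 1364 + 1768 + 2125 = 5257
Σ Rᵢ = 0 + 7 + 9 + 10 = 26
N̂ = 5257 / 26 ≈ 202.2 → 202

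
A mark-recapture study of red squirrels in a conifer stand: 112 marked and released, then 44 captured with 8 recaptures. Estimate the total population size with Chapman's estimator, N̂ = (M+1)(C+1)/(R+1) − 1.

N̂ = (112+1)(44+1)/(8+1) − 1 = 113·45/9 − 1
= 5085/9 − 1 = 565 − 1 = 564

N = 564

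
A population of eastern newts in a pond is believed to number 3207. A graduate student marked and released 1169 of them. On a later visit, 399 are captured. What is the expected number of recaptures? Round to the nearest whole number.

expected recaptures ≈ 145

Expected recaptures E[R] = M·C / N.
E[R] = 1169 × 399 / 3207 = 466431 / 3207 ≈ 145.4 → 145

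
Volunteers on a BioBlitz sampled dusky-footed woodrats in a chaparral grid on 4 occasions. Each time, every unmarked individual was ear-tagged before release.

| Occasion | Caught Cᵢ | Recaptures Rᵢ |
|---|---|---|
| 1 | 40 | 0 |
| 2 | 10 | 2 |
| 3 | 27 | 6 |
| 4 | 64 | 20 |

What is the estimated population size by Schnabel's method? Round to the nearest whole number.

Marked at large before each occasion: Mᵢ = Σⱼ<ᵢ (Cⱼ − Rⱼ) → M1=0, M2=40, M3=48, M4=69
Σ MᵢCᵢ = 0·40 + 40·10 + 48·27 + 69·64 = 0 + 400 + 1296 + 4416 = 6112
Σ Rᵢ = 0 + 2 + 6 + 20 = 28
N̂ = 6112 / 28 ≈ 218.3 → 218

N ≈ 218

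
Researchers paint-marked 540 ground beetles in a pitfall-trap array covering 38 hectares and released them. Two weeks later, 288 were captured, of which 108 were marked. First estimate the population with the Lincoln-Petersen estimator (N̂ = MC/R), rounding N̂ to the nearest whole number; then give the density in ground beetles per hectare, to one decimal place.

N̂ = 540·288/108 = 155520/108 = 1440
Density = N̂ / area = 1440 / 38 ≈ 37.89 → 37.9 per hectare

density ≈ 37.9 ground beetles per hectare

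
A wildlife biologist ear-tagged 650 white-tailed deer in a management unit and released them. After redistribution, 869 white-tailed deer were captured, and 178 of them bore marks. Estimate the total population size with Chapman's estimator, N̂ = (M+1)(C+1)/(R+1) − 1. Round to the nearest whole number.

N ≈ 3163

N̂ = (650+1)(869+1)/(178+1) − 1 = 651·870/179 − 1
= 566370/179 − 1 ≈ 3164.1 − 1 ≈ 3163.1 → 3163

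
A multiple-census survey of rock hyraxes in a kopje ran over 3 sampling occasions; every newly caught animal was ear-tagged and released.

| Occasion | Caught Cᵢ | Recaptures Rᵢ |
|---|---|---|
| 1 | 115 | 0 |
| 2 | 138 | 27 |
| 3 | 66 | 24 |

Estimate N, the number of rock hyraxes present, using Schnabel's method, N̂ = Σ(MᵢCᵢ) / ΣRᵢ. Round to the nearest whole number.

Marked at large before each occasion: Mᵢ = Σⱼ<ᵢ (Cⱼ − Rⱼ) → M1=0, M2=115, M3=226
Σ MᵢCᵢ = 0·115 + 115·138 + 226·66 = 0 + 15870 + 14916 = 30786
Σ Rᵢ = 0 + 27 + 24 = 51
N̂ = 30786 / 51 ≈ 603.6 → 604

N ≈ 604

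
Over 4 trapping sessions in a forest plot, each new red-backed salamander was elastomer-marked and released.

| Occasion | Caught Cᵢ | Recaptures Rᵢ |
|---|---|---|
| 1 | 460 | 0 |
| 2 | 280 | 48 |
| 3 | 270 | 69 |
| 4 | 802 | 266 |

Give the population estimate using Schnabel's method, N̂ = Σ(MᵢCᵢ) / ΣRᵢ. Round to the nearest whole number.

N ≈ 2694

Marked at large before each occasion: Mᵢ = Σⱼ<ᵢ (Cⱼ − Rⱼ) → M1=0, M2=460, M3=692, M4=893
Σ MᵢCᵢ = 0·460 + 460·280 + 692·270 + 893·802 = 0 + 128800 + 186840 + 716186 = 1031826
Σ Rᵢ = 0 + 48 + 69 + 266 = 383
N̂ = 1031826 / 383 ≈ 2694.1 → 2694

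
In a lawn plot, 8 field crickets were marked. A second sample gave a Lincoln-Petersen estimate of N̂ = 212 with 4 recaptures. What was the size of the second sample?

From N = M·C/R: C = N·R / M = 212·4 / 8 = 848 / 8 = 106.

C = 106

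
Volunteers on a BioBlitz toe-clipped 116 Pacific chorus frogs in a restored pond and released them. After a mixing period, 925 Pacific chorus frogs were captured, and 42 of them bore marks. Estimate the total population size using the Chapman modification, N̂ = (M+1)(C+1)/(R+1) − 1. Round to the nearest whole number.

N̂ = (116+1)(925+1)/(42+1) − 1 = 117·926/43 − 1
= 108342/43 − 1 ≈ 2519.6 − 1 ≈ 2518.6 → 2519

N ≈ 2519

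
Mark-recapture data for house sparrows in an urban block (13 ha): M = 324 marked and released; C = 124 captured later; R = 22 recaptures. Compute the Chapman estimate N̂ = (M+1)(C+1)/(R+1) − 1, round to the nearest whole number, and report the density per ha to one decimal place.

N̂ = 325·125/23 − 1 = 40625/23 − 1 ≈ 1765.3 → 1765
Density = N̂ / area = 1765 / 13 ≈ 135.77 → 135.8 per ha

density ≈ 135.8 house sparrows per ha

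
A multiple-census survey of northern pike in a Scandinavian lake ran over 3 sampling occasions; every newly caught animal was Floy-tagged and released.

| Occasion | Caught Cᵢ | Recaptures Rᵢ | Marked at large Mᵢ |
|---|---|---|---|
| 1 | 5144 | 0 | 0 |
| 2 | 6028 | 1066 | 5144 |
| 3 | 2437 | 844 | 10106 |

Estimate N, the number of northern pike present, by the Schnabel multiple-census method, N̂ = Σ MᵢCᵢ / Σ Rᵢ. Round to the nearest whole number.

Σ MᵢCᵢ = 0·5144 + 5144·6028 + 10106·2437 = 0 + 31008032 + 24628322 = 55636354
Σ Rᵢ = 0 + 1066 + 844 = 1910
N̂ = 55636354 / 1910 ≈ 29129.0 → 29129

N ≈ 29,129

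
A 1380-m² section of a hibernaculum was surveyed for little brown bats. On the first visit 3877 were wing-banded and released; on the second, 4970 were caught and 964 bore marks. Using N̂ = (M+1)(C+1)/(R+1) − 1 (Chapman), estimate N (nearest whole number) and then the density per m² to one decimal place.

density ≈ 14.5 little brown bats per m²

N̂ = 3878·4971/965 − 1 = 19277538/965 − 1 ≈ 19975.7 → 19976
Density = N̂ / area = 19976 / 1380 ≈ 14.48 → 14.5 per m²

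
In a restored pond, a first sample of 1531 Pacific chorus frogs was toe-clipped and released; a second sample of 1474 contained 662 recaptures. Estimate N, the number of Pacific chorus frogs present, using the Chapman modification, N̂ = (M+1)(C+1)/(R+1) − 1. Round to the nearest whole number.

N̂ = (1531+1)(1474+1)/(662+1) − 1 = 1532·1475/663 − 1
= 2259700/663 − 1 ≈ 3408.3 − 1 ≈ 3407.3 → 3407

N ≈ 3407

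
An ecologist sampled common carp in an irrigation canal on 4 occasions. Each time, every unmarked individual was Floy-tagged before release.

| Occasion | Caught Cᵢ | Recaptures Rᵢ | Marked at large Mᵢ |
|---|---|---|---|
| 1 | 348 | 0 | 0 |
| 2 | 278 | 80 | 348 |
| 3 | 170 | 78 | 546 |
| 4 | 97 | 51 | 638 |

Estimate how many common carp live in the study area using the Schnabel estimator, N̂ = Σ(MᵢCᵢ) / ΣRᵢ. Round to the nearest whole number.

Σ MᵢCᵢ = 0·348 + 348·278 + 546·170 + 638·97 = 0 + 96744 + 92820 + 61886 = 251450
Σ Rᵢ = 0 + 80 + 78 + 51 = 209
N̂ = 251450 / 209 ≈ 1203.1 → 1203

N ≈ 1203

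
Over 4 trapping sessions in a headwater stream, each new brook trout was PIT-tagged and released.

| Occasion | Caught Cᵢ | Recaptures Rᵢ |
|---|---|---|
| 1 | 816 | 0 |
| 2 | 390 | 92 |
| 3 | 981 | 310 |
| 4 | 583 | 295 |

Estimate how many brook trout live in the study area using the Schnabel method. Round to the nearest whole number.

Marked at large before each occasion: Mᵢ = Σⱼ<ᵢ (Cⱼ − Rⱼ) → M1=0, M2=816, M3=1114, M4=1785
Σ MᵢCᵢ = 0·816 + 816·390 + 1114·981 + 1785·583 = 0 + 318240 + 1092834 + 1040655 = 2451729
Σ Rᵢ = 0 + 92 + 310 + 295 = 697
N̂ = 2451729 / 697 ≈ 3517.5 → 3518

N ≈ 3518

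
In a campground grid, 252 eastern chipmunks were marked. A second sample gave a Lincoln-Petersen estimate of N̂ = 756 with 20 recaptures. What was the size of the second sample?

From N = M·C/R: C = N·R / M = 756·20 / 252 = 15120 / 252 = 60.

C = 60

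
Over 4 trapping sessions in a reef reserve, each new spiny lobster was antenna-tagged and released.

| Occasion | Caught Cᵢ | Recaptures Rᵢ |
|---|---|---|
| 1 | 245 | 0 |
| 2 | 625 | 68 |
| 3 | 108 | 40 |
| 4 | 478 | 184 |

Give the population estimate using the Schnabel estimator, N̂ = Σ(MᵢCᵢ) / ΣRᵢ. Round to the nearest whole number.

N ≈ 2245

Marked at large before each occasion: Mᵢ = Σⱼ<ᵢ (Cⱼ − Rⱼ) → M1=0, M2=245, M3=802, M4=870
Σ MᵢCᵢ = 0·245 + 245·625 + 802·108 + 870·478 = 0 + 153125 + 86616 + 415860 = 655601
Σ Rᵢ = 0 + 68 + 40 + 184 = 292
N̂ = 655601 / 292 ≈ 2245.2 → 2245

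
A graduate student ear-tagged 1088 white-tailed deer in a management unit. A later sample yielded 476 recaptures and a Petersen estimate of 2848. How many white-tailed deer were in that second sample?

From N = M·C/R: C = N·R / M = 2848·476 / 1088 = 1355648 / 1088 = 1246.

C = 1246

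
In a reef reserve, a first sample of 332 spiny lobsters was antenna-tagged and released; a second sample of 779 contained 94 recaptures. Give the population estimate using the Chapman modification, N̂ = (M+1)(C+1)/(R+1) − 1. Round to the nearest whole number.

N̂ = (332+1)(779+1)/(94+1) − 1 = 333·780/95 − 1
= 259740/95 − 1 ≈ 2734.1 − 1 ≈ 2733.1 → 2733

N ≈ 2733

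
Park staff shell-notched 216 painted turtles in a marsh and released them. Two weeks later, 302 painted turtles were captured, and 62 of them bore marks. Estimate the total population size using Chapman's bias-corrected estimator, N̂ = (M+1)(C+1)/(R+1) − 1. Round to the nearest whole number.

N̂ = (216+1)(302+1)/(62+1) − 1 = 217·303/63 − 1
= 65751/63 − 1 ≈ 1043.7 − 1 ≈ 1042.7 → 1043

N ≈ 1043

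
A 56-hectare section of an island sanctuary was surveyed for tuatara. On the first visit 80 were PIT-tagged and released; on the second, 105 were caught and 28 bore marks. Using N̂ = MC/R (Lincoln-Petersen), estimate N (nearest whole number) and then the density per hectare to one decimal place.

density ≈ 5.4 tuatara per hectare

N̂ = 80·105/28 = 8400/28 = 300
Density = N̂ / area = 300 / 56 ≈ 5.36 → 5.4 per hectare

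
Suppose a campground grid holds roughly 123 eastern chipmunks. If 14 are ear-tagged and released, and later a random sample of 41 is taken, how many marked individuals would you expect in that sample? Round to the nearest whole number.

expected recaptures ≈ 5

Expected recaptures E[R] = M·C / N.
E[R] = 14 × 41 / 123 = 574 / 123 ≈ 4.7 → 5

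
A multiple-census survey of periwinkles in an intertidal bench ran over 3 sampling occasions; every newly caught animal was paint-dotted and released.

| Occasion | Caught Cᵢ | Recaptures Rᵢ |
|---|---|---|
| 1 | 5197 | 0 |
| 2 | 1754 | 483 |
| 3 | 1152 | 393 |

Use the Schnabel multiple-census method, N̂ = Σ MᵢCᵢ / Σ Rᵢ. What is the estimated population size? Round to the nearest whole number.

N ≈ 18,912

Marked at large before each occasion: Mᵢ = Σⱼ<ᵢ (Cⱼ − Rⱼ) → M1=0, M2=5197, M3=6468
Σ MᵢCᵢ = 0·5197 + 5197·1754 + 6468·1152 = 0 + 9115538 + 7451136 = 16566674
Σ Rᵢ = 0 + 483 + 393 = 876
N̂ = 16566674 / 876 ≈ 18911.7 → 18912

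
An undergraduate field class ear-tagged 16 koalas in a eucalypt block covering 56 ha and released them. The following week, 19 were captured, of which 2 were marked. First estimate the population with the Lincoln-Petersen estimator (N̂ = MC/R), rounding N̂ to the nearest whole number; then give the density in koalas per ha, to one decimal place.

N̂ = 16·19/2 = 304/2 = 152
Density = N̂ / area = 152 / 56 ≈ 2.71 → 2.7 per ha

density ≈ 2.7 koalas per ha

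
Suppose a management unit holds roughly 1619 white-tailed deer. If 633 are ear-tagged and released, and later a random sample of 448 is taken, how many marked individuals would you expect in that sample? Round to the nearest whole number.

expected recaptures ≈ 175

The marked fraction of the population is 633/1619, so in a sample of 448 expect C·(M/N) marked.
E[R] = 633 × 448 / 1619 = 283584 / 1619 ≈ 175.2 → 175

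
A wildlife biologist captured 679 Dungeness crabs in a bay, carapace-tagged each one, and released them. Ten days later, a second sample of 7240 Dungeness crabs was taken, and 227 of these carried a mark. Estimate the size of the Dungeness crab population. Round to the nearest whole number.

N ≈ 21,656

The marked fraction in the recapture sample should equal the marked fraction in the population: 227/7240 = 679/N.
N = (679 × 7240) / 227 = 4915960 / 227 ≈ 21656.2 → 21656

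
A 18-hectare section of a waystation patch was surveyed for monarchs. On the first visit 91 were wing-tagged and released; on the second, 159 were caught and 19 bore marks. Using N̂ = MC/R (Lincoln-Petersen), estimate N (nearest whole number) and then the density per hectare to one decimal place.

N̂ = 91·159/19 = 14469/19 ≈ 761.5 → 762
Density = N̂ / area = 762 / 18 ≈ 42.33 → 42.3 per hectare

density ≈ 42.3 monarchs per hectare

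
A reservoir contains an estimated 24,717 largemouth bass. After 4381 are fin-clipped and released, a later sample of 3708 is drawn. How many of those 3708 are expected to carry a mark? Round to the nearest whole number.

The marked fraction of the population is 4381/24717, so in a sample of 3708 expect C·(M/N) marked.
E[R] = 4381 × 3708 / 24717 = 16244748 / 24717 ≈ 657.2 → 657

expected recaptures ≈ 657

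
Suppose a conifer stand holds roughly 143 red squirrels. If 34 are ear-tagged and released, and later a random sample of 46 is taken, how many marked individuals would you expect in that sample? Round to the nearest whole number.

The marked fraction of the population is 34/143, so in a sample of 46 expect C·(M/N) marked.
E[R] = 34 × 46 / 143 = 1564 / 143 ≈ 10.9 → 11

expected recaptures ≈ 11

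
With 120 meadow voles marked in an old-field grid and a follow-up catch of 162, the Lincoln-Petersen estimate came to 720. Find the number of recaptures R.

R = 27

From N = M·C/R: R = M·C / N = 120·162 / 720 = 19440 / 720 = 27.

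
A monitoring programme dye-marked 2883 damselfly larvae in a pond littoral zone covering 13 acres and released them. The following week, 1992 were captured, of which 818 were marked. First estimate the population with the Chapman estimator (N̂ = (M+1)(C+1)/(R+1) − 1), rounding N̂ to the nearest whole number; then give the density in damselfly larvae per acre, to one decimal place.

density ≈ 539.8 damselfly larvae per acre

N̂ = 2884·1993/819 − 1 = 5747812/819 − 1 ≈ 7017.1 → 7017
Density = N̂ / area = 7017 / 13 ≈ 539.77 → 539.8 per acre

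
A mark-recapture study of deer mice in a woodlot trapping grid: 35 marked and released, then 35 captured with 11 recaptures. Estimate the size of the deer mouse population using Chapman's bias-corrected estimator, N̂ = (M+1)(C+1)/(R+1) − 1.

N = 107

N̂ = (35+1)(35+1)/(11+1) − 1 = 36·36/12 − 1
= 1296/12 − 1 = 108 − 1 = 107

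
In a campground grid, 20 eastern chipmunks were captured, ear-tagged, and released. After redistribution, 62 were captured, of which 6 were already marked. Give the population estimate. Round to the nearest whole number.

N ≈ 207

Lincoln-Petersen assumes M/N = R/C, so N = M·C / R.
N = (20 × 62) / 6 = 1240 / 6 ≈ 206.7 → 207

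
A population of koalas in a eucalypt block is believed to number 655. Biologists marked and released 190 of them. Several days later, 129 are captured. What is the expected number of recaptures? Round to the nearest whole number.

The marked fraction of the population is 190/655, so in a sample of 129 expect C·(M/N) marked.
E[R] = 190 × 129 / 655 = 24510 / 655 ≈ 37.4 → 37

expected recaptures ≈ 37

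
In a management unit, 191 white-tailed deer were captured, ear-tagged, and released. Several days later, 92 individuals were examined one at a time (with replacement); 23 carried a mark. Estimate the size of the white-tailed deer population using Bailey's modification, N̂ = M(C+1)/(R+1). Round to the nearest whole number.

N ≈ 740

N̂ = 191·(92+1)/(23+1) = 191·93/24 = 17763/24 ≈ 740.1 → 740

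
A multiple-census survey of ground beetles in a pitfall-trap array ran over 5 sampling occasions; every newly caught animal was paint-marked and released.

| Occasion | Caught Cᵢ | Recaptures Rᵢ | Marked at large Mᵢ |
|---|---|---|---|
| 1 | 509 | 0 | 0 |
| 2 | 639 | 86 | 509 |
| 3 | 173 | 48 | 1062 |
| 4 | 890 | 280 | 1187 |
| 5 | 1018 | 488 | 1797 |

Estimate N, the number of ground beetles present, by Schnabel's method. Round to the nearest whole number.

Σ MᵢCᵢ = 0·509 + 509·639 + 1062·173 + 1187·890 + 1797·1018 = 0 + 325251 + 183726 + 1056430 + 1829346 = 3394753
Σ Rᵢ = 0 + 86 + 48 + 280 + 488 = 902
N̂ = 3394753 / 902 ≈ 3763.6 → 3764

N ≈ 3764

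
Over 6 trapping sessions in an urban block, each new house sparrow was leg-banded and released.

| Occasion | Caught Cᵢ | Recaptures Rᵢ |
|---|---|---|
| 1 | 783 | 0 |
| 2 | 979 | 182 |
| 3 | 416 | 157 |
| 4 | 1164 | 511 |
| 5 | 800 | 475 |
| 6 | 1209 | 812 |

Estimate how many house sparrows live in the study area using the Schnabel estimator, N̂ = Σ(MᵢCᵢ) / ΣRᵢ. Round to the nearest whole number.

Marked at large before each occasion: Mᵢ = Σⱼ<ᵢ (Cⱼ − Rⱼ) → M1=0, M2=783, M3=1580, M4=1839, M5=2492, M6=2817
Σ MᵢCᵢ = 0·783 + 783·979 + 1580·416 + 1839·1164 + 2492·800 + 2817·1209 = 0 + 766557 + 657280 + 2140596 + 1993600 + 3405753 = 8963786
Σ Rᵢ = 0 + 182 + 157 + 511 + 475 + 812 = 2137
N̂ = 8963786 / 2137 ≈ 4194.6 → 4195

N ≈ 4195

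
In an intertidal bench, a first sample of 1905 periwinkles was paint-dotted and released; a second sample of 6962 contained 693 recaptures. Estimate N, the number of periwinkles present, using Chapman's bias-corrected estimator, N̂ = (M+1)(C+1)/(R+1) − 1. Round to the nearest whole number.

N ≈ 19,122

N̂ = (1905+1)(6962+1)/(693+1) − 1 = 1906·6963/694 − 1
= 13271478/694 − 1 ≈ 19123.2 − 1 ≈ 19122.2 → 19122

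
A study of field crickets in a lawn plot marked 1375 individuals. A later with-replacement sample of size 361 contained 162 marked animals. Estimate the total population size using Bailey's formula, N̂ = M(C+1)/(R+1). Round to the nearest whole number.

N ≈ 3054

N̂ = 1375·(361+1)/(162+1) = 1375·362/163 = 497750/163 ≈ 3053.7 → 3054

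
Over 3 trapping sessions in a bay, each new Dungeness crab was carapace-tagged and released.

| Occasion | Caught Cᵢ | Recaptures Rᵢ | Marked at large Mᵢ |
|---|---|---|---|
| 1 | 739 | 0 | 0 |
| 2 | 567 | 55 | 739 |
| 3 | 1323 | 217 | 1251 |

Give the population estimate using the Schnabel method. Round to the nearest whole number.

N ≈ 7625

Σ MᵢCᵢ = 0·739 + 739·567 + 1251·1323 = 0 + 419013 + 1655073 = 2074086
Σ Rᵢ = 0 + 55 + 217 = 272
N̂ = 2074086 / 272 ≈ 7625.3 → 7625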